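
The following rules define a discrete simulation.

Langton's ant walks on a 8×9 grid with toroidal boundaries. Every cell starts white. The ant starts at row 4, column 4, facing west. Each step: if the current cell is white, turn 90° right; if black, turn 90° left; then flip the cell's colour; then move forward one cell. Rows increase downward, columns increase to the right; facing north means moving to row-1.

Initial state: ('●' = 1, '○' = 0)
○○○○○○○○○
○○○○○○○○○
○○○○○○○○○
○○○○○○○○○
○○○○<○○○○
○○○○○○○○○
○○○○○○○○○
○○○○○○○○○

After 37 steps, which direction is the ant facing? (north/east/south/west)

gen 0: ○○○○○○○○○
○○○○○○○○○
○○○○○○○○○
○○○○○○○○○
○○○○<○○○○
○○○○○○○○○
○○○○○○○○○
○○○○○○○○○
gen 1: ○○○○○○○○○
○○○○○○○○○
○○○○○○○○○
○○○○^○○○○
○○○○●○○○○
○○○○○○○○○
○○○○○○○○○
○○○○○○○○○
gen 2: ○○○○○○○○○
○○○○○○○○○
○○○○○○○○○
○○○○●>○○○
○○○○●○○○○
○○○○○○○○○
○○○○○○○○○
○○○○○○○○○
gen 3: ○○○○○○○○○
○○○○○○○○○
○○○○○○○○○
○○○○●●○○○
○○○○●v○○○
○○○○○○○○○
○○○○○○○○○
○○○○○○○○○
gen 4: ○○○○○○○○○
○○○○○○○○○
○○○○○○○○○
○○○○●●○○○
○○○○<●○○○
○○○○○○○○○
○○○○○○○○○
○○○○○○○○○
gen 5: ○○○○○○○○○
○○○○○○○○○
○○○○○○○○○
○○○○●●○○○
○○○○○●○○○
○○○○v○○○○
○○○○○○○○○
○○○○○○○○○
gen 6: ○○○○○○○○○
○○○○○○○○○
○○○○○○○○○
○○○○●●○○○
○○○○○●○○○
○○○<●○○○○
○○○○○○○○○
○○○○○○○○○
gen 7: ○○○○○○○○○
○○○○○○○○○
○○○○○○○○○
○○○○●●○○○
○○○^○●○○○
○○○●●○○○○
○○○○○○○○○
○○○○○○○○○
gen 8: ○○○○○○○○○
○○○○○○○○○
○○○○○○○○○
○○○○●●○○○
○○○●>●○○○
○○○●●○○○○
○○○○○○○○○
○○○○○○○○○
gen 9: ○○○○○○○○○
○○○○○○○○○
○○○○○○○○○
○○○○●●○○○
○○○●●●○○○
○○○●v○○○○
○○○○○○○○○
○○○○○○○○○
gen 10: ○○○○○○○○○
○○○○○○○○○
○○○○○○○○○
○○○○●●○○○
○○○●●●○○○
○○○●○>○○○
○○○○○○○○○
○○○○○○○○○
gen 11: ○○○○○○○○○
○○○○○○○○○
○○○○○○○○○
○○○○●●○○○
○○○●●●○○○
○○○●○●○○○
○○○○○v○○○
○○○○○○○○○
gen 12: ○○○○○○○○○
○○○○○○○○○
○○○○○○○○○
○○○○●●○○○
○○○●●●○○○
○○○●○●○○○
○○○○<●○○○
○○○○○○○○○
gen 13: ○○○○○○○○○
○○○○○○○○○
○○○○○○○○○
○○○○●●○○○
○○○●●●○○○
○○○●^●○○○
○○○○●●○○○
○○○○○○○○○
gen 14: ○○○○○○○○○
○○○○○○○○○
○○○○○○○○○
○○○○●●○○○
○○○●●●○○○
○○○●●>○○○
○○○○●●○○○
○○○○○○○○○
gen 15: ○○○○○○○○○
○○○○○○○○○
○○○○○○○○○
○○○○●●○○○
○○○●●^○○○
○○○●●○○○○
○○○○●●○○○
○○○○○○○○○
gen 16: ○○○○○○○○○
○○○○○○○○○
○○○○○○○○○
○○○○●●○○○
○○○●<○○○○
○○○●●○○○○
○○○○●●○○○
○○○○○○○○○
gen 17: ○○○○○○○○○
○○○○○○○○○
○○○○○○○○○
○○○○●●○○○
○○○●○○○○○
○○○●v○○○○
○○○○●●○○○
○○○○○○○○○
gen 18: ○○○○○○○○○
○○○○○○○○○
○○○○○○○○○
○○○○●●○○○
○○○●○○○○○
○○○●○>○○○
○○○○●●○○○
○○○○○○○○○
gen 19: ○○○○○○○○○
○○○○○○○○○
○○○○○○○○○
○○○○●●○○○
○○○●○○○○○
○○○●○●○○○
○○○○●v○○○
○○○○○○○○○
gen 20: ○○○○○○○○○
○○○○○○○○○
○○○○○○○○○
○○○○●●○○○
○○○●○○○○○
○○○●○●○○○
○○○○●○>○○
○○○○○○○○○
gen 21: ○○○○○○○○○
○○○○○○○○○
○○○○○○○○○
○○○○●●○○○
○○○●○○○○○
○○○●○●○○○
○○○○●○●○○
○○○○○○v○○
gen 22: ○○○○○○○○○
○○○○○○○○○
○○○○○○○○○
○○○○●●○○○
○○○●○○○○○
○○○●○●○○○
○○○○●○●○○
○○○○○<●○○
gen 23: ○○○○○○○○○
○○○○○○○○○
○○○○○○○○○
○○○○●●○○○
○○○●○○○○○
○○○●○●○○○
○○○○●^●○○
○○○○○●●○○
gen 24: ○○○○○○○○○
○○○○○○○○○
○○○○○○○○○
○○○○●●○○○
○○○●○○○○○
○○○●○●○○○
○○○○●●>○○
○○○○○●●○○
gen 25: ○○○○○○○○○
○○○○○○○○○
○○○○○○○○○
○○○○●●○○○
○○○●○○○○○
○○○●○●^○○
○○○○●●○○○
○○○○○●●○○
gen 26: ○○○○○○○○○
○○○○○○○○○
○○○○○○○○○
○○○○●●○○○
○○○●○○○○○
○○○●○●●>○
○○○○●●○○○
○○○○○●●○○
gen 27: ○○○○○○○○○
○○○○○○○○○
○○○○○○○○○
○○○○●●○○○
○○○●○○○○○
○○○●○●●●○
○○○○●●○v○
○○○○○●●○○
gen 28: ○○○○○○○○○
○○○○○○○○○
○○○○○○○○○
○○○○●●○○○
○○○●○○○○○
○○○●○●●●○
○○○○●●<●○
○○○○○●●○○
gen 29: ○○○○○○○○○
○○○○○○○○○
○○○○○○○○○
○○○○●●○○○
○○○●○○○○○
○○○●○●^●○
○○○○●●●●○
○○○○○●●○○
gen 30: ○○○○○○○○○
○○○○○○○○○
○○○○○○○○○
○○○○●●○○○
○○○●○○○○○
○○○●○<○●○
○○○○●●●●○
○○○○○●●○○
gen 31: ○○○○○○○○○
○○○○○○○○○
○○○○○○○○○
○○○○●●○○○
○○○●○○○○○
○○○●○○○●○
○○○○●v●●○
○○○○○●●○○
gen 32: ○○○○○○○○○
○○○○○○○○○
○○○○○○○○○
○○○○●●○○○
○○○●○○○○○
○○○●○○○●○
○○○○●○>●○
○○○○○●●○○
gen 33: ○○○○○○○○○
○○○○○○○○○
○○○○○○○○○
○○○○●●○○○
○○○●○○○○○
○○○●○○^●○
○○○○●○○●○
○○○○○●●○○
gen 34: ○○○○○○○○○
○○○○○○○○○
○○○○○○○○○
○○○○●●○○○
○○○●○○○○○
○○○●○○●>○
○○○○●○○●○
○○○○○●●○○
gen 35: ○○○○○○○○○
○○○○○○○○○
○○○○○○○○○
○○○○●●○○○
○○○●○○○^○
○○○●○○●○○
○○○○●○○●○
○○○○○●●○○
gen 36: ○○○○○○○○○
○○○○○○○○○
○○○○○○○○○
○○○○●●○○○
○○○●○○○●>
○○○●○○●○○
○○○○●○○●○
○○○○○●●○○
gen 37: ○○○○○○○○○
○○○○○○○○○
○○○○○○○○○
○○○○●●○○○
○○○●○○○●●
○○○●○○●○v
○○○○●○○●○
○○○○○●●○○

south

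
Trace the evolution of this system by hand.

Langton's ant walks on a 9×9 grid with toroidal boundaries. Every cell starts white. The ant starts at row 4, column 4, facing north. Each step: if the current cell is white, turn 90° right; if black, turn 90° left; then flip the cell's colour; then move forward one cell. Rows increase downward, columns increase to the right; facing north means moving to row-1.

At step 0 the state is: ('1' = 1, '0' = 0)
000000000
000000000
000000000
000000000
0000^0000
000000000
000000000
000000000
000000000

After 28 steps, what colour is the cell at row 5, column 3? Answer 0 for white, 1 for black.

[0] 000000000
000000000
000000000
000000000
0000^0000
000000000
000000000
000000000
000000000
[1] 000000000
000000000
000000000
000000000
00001>000
000000000
000000000
000000000
000000000
[2] 000000000
000000000
000000000
000000000
000011000
00000v000
000000000
000000000
000000000
[3] 000000000
000000000
000000000
000000000
000011000
0000<1000
000000000
000000000
000000000
[4] 000000000
000000000
000000000
000000000
0000^1000
000011000
000000000
000000000
000000000
[5] 000000000
000000000
000000000
000000000
000<01000
000011000
000000000
000000000
000000000
[6] 000000000
000000000
000000000
000^00000
000101000
000011000
000000000
000000000
000000000
[7] 000000000
000000000
000000000
0001>0000
000101000
000011000
000000000
000000000
000000000
[8] 000000000
000000000
000000000
000110000
0001v1000
000011000
000000000
000000000
000000000
[9] 000000000
000000000
000000000
000110000
000<11000
000011000
000000000
000000000
000000000
[10] 000000000
000000000
000000000
000110000
000011000
000v11000
000000000
000000000
000000000
[11] 000000000
000000000
000000000
000110000
000011000
00<111000
000000000
000000000
000000000
[12] 000000000
000000000
000000000
000110000
00^011000
001111000
000000000
000000000
000000000
[13] 000000000
000000000
000000000
000110000
001>11000
001111000
000000000
000000000
000000000
[14] 000000000
000000000
000000000
000110000
001111000
001v11000
000000000
000000000
000000000
[15] 000000000
000000000
000000000
000110000
001111000
0010>1000
000000000
000000000
000000000
[16] 000000000
000000000
000000000
000110000
0011^1000
001001000
000000000
000000000
000000000
[17] 000000000
000000000
000000000
000110000
001<01000
001001000
000000000
000000000
000000000
[18] 000000000
000000000
000000000
000110000
001001000
001v01000
000000000
000000000
000000000
[19] 000000000
000000000
000000000
000110000
001001000
00<101000
000000000
000000000
000000000
[20] 000000000
000000000
000000000
000110000
001001000
000101000
00v000000
000000000
000000000
[21] 000000000
000000000
000000000
000110000
001001000
000101000
0<1000000
000000000
000000000
[22] 000000000
000000000
000000000
000110000
001001000
0^0101000
011000000
000000000
000000000
[23] 000000000
000000000
000000000
000110000
001001000
01>101000
011000000
000000000
000000000
[24] 000000000
000000000
000000000
000110000
001001000
011101000
01v000000
000000000
000000000
[25] 000000000
000000000
000000000
000110000
001001000
011101000
010>00000
000000000
000000000
[26] 000000000
000000000
000000000
000110000
001001000
011101000
010100000
000v00000
000000000
[27] 000000000
000000000
000000000
000110000
001001000
011101000
010100000
00<100000
000000000
[28] 000000000
000000000
000000000
000110000
001001000
011101000
01^100000
001100000
000000000

1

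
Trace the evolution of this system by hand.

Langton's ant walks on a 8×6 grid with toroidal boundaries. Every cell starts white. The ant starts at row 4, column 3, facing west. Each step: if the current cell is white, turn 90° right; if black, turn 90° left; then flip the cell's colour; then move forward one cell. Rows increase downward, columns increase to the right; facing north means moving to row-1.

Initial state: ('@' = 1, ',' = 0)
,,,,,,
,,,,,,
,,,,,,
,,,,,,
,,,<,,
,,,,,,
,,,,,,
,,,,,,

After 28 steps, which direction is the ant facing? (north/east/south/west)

west

gen 0: ,,,,,,
,,,,,,
,,,,,,
,,,,,,
,,,<,,
,,,,,,
,,,,,,
,,,,,,
gen 1: ,,,,,,
,,,,,,
,,,,,,
,,,^,,
,,,@,,
,,,,,,
,,,,,,
,,,,,,
gen 2: ,,,,,,
,,,,,,
,,,,,,
,,,@>,
,,,@,,
,,,,,,
,,,,,,
,,,,,,
gen 3: ,,,,,,
,,,,,,
,,,,,,
,,,@@,
,,,@v,
,,,,,,
,,,,,,
,,,,,,
gen 4: ,,,,,,
,,,,,,
,,,,,,
,,,@@,
,,,<@,
,,,,,,
,,,,,,
,,,,,,
gen 5: ,,,,,,
,,,,,,
,,,,,,
,,,@@,
,,,,@,
,,,v,,
,,,,,,
,,,,,,
gen 6: ,,,,,,
,,,,,,
,,,,,,
,,,@@,
,,,,@,
,,<@,,
,,,,,,
,,,,,,
gen 7: ,,,,,,
,,,,,,
,,,,,,
,,,@@,
,,^,@,
,,@@,,
,,,,,,
,,,,,,
gen 8: ,,,,,,
,,,,,,
,,,,,,
,,,@@,
,,@>@,
,,@@,,
,,,,,,
,,,,,,
gen 9: ,,,,,,
,,,,,,
,,,,,,
,,,@@,
,,@@@,
,,@v,,
,,,,,,
,,,,,,
gen 10: ,,,,,,
,,,,,,
,,,,,,
,,,@@,
,,@@@,
,,@,>,
,,,,,,
,,,,,,
gen 11: ,,,,,,
,,,,,,
,,,,,,
,,,@@,
,,@@@,
,,@,@,
,,,,v,
,,,,,,
gen 12: ,,,,,,
,,,,,,
,,,,,,
,,,@@,
,,@@@,
,,@,@,
,,,<@,
,,,,,,
gen 13: ,,,,,,
,,,,,,
,,,,,,
,,,@@,
,,@@@,
,,@^@,
,,,@@,
,,,,,,
gen 14: ,,,,,,
,,,,,,
,,,,,,
,,,@@,
,,@@@,
,,@@>,
,,,@@,
,,,,,,
gen 15: ,,,,,,
,,,,,,
,,,,,,
,,,@@,
,,@@^,
,,@@,,
,,,@@,
,,,,,,
gen 16: ,,,,,,
,,,,,,
,,,,,,
,,,@@,
,,@<,,
,,@@,,
,,,@@,
,,,,,,
gen 17: ,,,,,,
,,,,,,
,,,,,,
,,,@@,
,,@,,,
,,@v,,
,,,@@,
,,,,,,
gen 18: ,,,,,,
,,,,,,
,,,,,,
,,,@@,
,,@,,,
,,@,>,
,,,@@,
,,,,,,
gen 19: ,,,,,,
,,,,,,
,,,,,,
,,,@@,
,,@,,,
,,@,@,
,,,@v,
,,,,,,
gen 20: ,,,,,,
,,,,,,
,,,,,,
,,,@@,
,,@,,,
,,@,@,
,,,@,>
,,,,,,
gen 21: ,,,,,,
,,,,,,
,,,,,,
,,,@@,
,,@,,,
,,@,@,
,,,@,@
,,,,,v
gen 22: ,,,,,,
,,,,,,
,,,,,,
,,,@@,
,,@,,,
,,@,@,
,,,@,@
,,,,<@
gen 23: ,,,,,,
,,,,,,
,,,,,,
,,,@@,
,,@,,,
,,@,@,
,,,@^@
,,,,@@
gen 24: ,,,,,,
,,,,,,
,,,,,,
,,,@@,
,,@,,,
,,@,@,
,,,@@>
,,,,@@
gen 25: ,,,,,,
,,,,,,
,,,,,,
,,,@@,
,,@,,,
,,@,@^
,,,@@,
,,,,@@
gen 26: ,,,,,,
,,,,,,
,,,,,,
,,,@@,
,,@,,,
>,@,@@
,,,@@,
,,,,@@
gen 27: ,,,,,,
,,,,,,
,,,,,,
,,,@@,
,,@,,,
@,@,@@
v,,@@,
,,,,@@
gen 28: ,,,,,,
,,,,,,
,,,,,,
,,,@@,
,,@,,,
@,@,@@
@,,@@<
,,,,@@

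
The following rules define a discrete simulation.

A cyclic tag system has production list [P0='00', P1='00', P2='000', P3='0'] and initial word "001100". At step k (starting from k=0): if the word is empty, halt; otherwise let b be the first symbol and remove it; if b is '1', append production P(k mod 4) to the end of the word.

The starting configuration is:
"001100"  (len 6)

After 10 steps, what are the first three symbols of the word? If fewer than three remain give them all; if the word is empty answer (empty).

(empty)

0) "001100"  (len 6)
1) "01100"  (len 5)
2) "1100"  (len 4)
3) "100000"  (len 6)
4) "000000"  (len 6)
5) "00000"  (len 5)
6) "0000"  (len 4)
7) "000"  (len 3)
8) "00"  (len 2)
9) "0"  (len 1)
10) (halted — word empty)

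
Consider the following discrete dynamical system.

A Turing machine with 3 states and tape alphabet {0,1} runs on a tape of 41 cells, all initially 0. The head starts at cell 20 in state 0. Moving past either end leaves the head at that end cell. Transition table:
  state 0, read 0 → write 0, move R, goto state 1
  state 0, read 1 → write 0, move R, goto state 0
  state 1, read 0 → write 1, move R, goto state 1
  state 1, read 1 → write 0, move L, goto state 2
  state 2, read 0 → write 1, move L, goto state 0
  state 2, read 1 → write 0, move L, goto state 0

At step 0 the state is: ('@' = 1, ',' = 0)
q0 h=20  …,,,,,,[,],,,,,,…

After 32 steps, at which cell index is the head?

38

gen 0: q0 h=20  …,,,,,,[,],,,,,,…
gen 1: q1 h=21  …,,,,,,[,],,,,,,…
gen 2: q1 h=22  …,,,,,@[,],,,,,,…
gen 3: q1 h=23  …,,,,@@[,],,,,,,…
gen 4: q1 h=24  …,,,@@@[,],,,,,,…
gen 5: q1 h=25  …,,@@@@[,],,,,,,…
gen 6: q1 h=26  …,@@@@@[,],,,,,,…
gen 7: q1 h=27  …@@@@@@[,],,,,,,…
gen 8: q1 h=28  …@@@@@@[,],,,,,,…
gen 9: q1 h=29  …@@@@@@[,],,,,,,…
gen 10: q1 h=30  …@@@@@@[,],,,,,,…
gen 11: q1 h=31  …@@@@@@[,],,,,,,…
gen 12: q1 h=32  …@@@@@@[,],,,,,,…
gen 13: q1 h=33  …@@@@@@[,],,,,,,…
gen 14: q1 h=34  …@@@@@@[,],,,,,,|
gen 15: q1 h=35  …@@@@@@[,],,,,,|
gen 16: q1 h=36  …@@@@@@[,],,,,|
gen 17: q1 h=37  …@@@@@@[,],,,|
gen 18: q1 h=38  …@@@@@@[,],,|
gen 19: q1 h=39  …@@@@@@[,],|
gen 20: q1 h=40  …@@@@@@[,]|
gen 21: q1 h=40  …@@@@@@[@]|
gen 22: q2 h=39  …@@@@@@[@],|
gen 23: q0 h=38  …@@@@@@[@],,|
gen 24: q0 h=39  …@@@@@,[,],|
gen 25: q1 h=40  …@@@@,,[,]|
gen 26: q1 h=40  …@@@@,,[@]|
gen 27: q2 h=39  …@@@@@,[,],|
gen 28: q0 h=38  …@@@@@@[,]@,|
gen 29: q1 h=39  …@@@@@,[@],|
gen 30: q2 h=38  …@@@@@@[,],,|
gen 31: q0 h=37  …@@@@@@[@]@,,|
gen 32: q0 h=38  …@@@@@,[@],,|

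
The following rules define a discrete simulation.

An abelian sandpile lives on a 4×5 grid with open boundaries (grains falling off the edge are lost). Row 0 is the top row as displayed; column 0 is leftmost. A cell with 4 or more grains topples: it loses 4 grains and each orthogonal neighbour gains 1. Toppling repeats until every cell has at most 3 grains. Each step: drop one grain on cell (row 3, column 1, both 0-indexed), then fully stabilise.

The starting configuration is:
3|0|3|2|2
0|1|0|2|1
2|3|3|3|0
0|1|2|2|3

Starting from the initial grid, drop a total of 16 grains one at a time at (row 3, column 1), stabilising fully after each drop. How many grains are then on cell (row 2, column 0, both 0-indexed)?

gen 0: 3|0|3|2|2
0|1|0|2|1
2|3|3|3|0
0|1|2|2|3
gen 1: 3|0|3|2|2
0|1|0|2|1
2|3|3|3|0
0|2|2|2|3
gen 2: 3|0|3|2|2
0|1|0|2|1
2|3|3|3|0
0|3|2|2|3
gen 3: 3|0|3|2|2
0|2|1|3|1
3|1|2|1|2
1|2|1|1|0
gen 4: 3|0|3|2|2
0|2|1|3|1
3|1|2|1|2
1|3|1|1|0
gen 5: 3|0|3|2|2
0|2|1|3|1
3|2|2|1|2
2|0|2|1|0
gen 6: 3|0|3|2|2
0|2|1|3|1
3|2|2|1|2
2|1|2|1|0
gen 7: 3|0|3|2|2
0|2|1|3|1
3|2|2|1|2
2|2|2|1|0
gen 8: 3|0|3|2|2
0|2|1|3|1
3|2|2|1|2
2|3|2|1|0
gen 9: 3|0|3|2|2
0|2|1|3|1
3|3|2|1|2
3|0|3|1|0
gen 10: 3|0|3|2|2
0|2|1|3|1
3|3|2|1|2
3|1|3|1|0
gen 11: 3|0|3|2|2
0|2|1|3|1
3|3|2|1|2
3|2|3|1|0
gen 12: 3|0|3|2|2
0|2|1|3|1
3|3|2|1|2
3|3|3|1|0
gen 13: 3|0|3|2|2
1|3|2|3|1
1|2|0|2|2
1|3|1|2|0
gen 14: 3|0|3|2|2
1|3|2|3|1
1|3|0|2|2
2|0|2|2|0
gen 15: 3|0|3|2|2
1|3|2|3|1
1|3|0|2|2
2|1|2|2|0
gen 16: 3|0|3|2|2
1|3|2|3|1
1|3|0|2|2
2|2|2|2|0

1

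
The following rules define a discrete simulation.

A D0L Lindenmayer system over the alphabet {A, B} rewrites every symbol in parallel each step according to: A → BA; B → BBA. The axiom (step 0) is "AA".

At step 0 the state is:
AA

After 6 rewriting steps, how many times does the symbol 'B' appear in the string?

k=0  AA
k=1  BABA
k=2  BBABABBABA
k=3  BBABBABABBABABBABBABABBABA
k=4  BBABBABABBABBABABBABABBABBABABBABABBABBABABBABBABABBABABBABBABABBABA
k=5  BBABBABABBABBABABBABABBABBABABBABBABABBABABBABBABABBABABBA…ABBABABBABABBABBABABBABABBABBABABBABBABABBABABBABBABABBABA  (len 178)
k=6  BBABBABABBABBABABBABABBABBABABBABBABABBABABBABBABABBABABBA…ABBABABBABABBABBABABBABABBABBABABBABBABABBABABBABBABABBABA  (len 466)

288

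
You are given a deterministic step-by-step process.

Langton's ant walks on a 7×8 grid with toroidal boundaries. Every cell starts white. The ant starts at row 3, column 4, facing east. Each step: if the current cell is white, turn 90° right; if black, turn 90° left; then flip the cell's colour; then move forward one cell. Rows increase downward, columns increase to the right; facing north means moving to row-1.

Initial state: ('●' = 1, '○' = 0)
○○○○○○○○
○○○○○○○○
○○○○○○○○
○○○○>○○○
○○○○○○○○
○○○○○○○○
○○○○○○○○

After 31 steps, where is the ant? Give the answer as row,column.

t=0: ○○○○○○○○
○○○○○○○○
○○○○○○○○
○○○○>○○○
○○○○○○○○
○○○○○○○○
○○○○○○○○
t=1: ○○○○○○○○
○○○○○○○○
○○○○○○○○
○○○○●○○○
○○○○v○○○
○○○○○○○○
○○○○○○○○
t=2: ○○○○○○○○
○○○○○○○○
○○○○○○○○
○○○○●○○○
○○○<●○○○
○○○○○○○○
○○○○○○○○
t=3: ○○○○○○○○
○○○○○○○○
○○○○○○○○
○○○^●○○○
○○○●●○○○
○○○○○○○○
○○○○○○○○
t=4: ○○○○○○○○
○○○○○○○○
○○○○○○○○
○○○●>○○○
○○○●●○○○
○○○○○○○○
○○○○○○○○
t=5: ○○○○○○○○
○○○○○○○○
○○○○^○○○
○○○●○○○○
○○○●●○○○
○○○○○○○○
○○○○○○○○
t=6: ○○○○○○○○
○○○○○○○○
○○○○●>○○
○○○●○○○○
○○○●●○○○
○○○○○○○○
○○○○○○○○
t=7: ○○○○○○○○
○○○○○○○○
○○○○●●○○
○○○●○v○○
○○○●●○○○
○○○○○○○○
○○○○○○○○
t=8: ○○○○○○○○
○○○○○○○○
○○○○●●○○
○○○●<●○○
○○○●●○○○
○○○○○○○○
○○○○○○○○
t=9: ○○○○○○○○
○○○○○○○○
○○○○^●○○
○○○●●●○○
○○○●●○○○
○○○○○○○○
○○○○○○○○
t=10: ○○○○○○○○
○○○○○○○○
○○○<○●○○
○○○●●●○○
○○○●●○○○
○○○○○○○○
○○○○○○○○
t=11: ○○○○○○○○
○○○^○○○○
○○○●○●○○
○○○●●●○○
○○○●●○○○
○○○○○○○○
○○○○○○○○
t=12: ○○○○○○○○
○○○●>○○○
○○○●○●○○
○○○●●●○○
○○○●●○○○
○○○○○○○○
○○○○○○○○
t=13: ○○○○○○○○
○○○●●○○○
○○○●v●○○
○○○●●●○○
○○○●●○○○
○○○○○○○○
○○○○○○○○
t=14: ○○○○○○○○
○○○●●○○○
○○○<●●○○
○○○●●●○○
○○○●●○○○
○○○○○○○○
○○○○○○○○
t=15: ○○○○○○○○
○○○●●○○○
○○○○●●○○
○○○v●●○○
○○○●●○○○
○○○○○○○○
○○○○○○○○
t=16: ○○○○○○○○
○○○●●○○○
○○○○●●○○
○○○○>●○○
○○○●●○○○
○○○○○○○○
○○○○○○○○
t=17: ○○○○○○○○
○○○●●○○○
○○○○^●○○
○○○○○●○○
○○○●●○○○
○○○○○○○○
○○○○○○○○
t=18: ○○○○○○○○
○○○●●○○○
○○○<○●○○
○○○○○●○○
○○○●●○○○
○○○○○○○○
○○○○○○○○
t=19: ○○○○○○○○
○○○^●○○○
○○○●○●○○
○○○○○●○○
○○○●●○○○
○○○○○○○○
○○○○○○○○
t=20: ○○○○○○○○
○○<○●○○○
○○○●○●○○
○○○○○●○○
○○○●●○○○
○○○○○○○○
○○○○○○○○
t=21: ○○^○○○○○
○○●○●○○○
○○○●○●○○
○○○○○●○○
○○○●●○○○
○○○○○○○○
○○○○○○○○
t=22: ○○●>○○○○
○○●○●○○○
○○○●○●○○
○○○○○●○○
○○○●●○○○
○○○○○○○○
○○○○○○○○
t=23: ○○●●○○○○
○○●v●○○○
○○○●○●○○
○○○○○●○○
○○○●●○○○
○○○○○○○○
○○○○○○○○
t=24: ○○●●○○○○
○○<●●○○○
○○○●○●○○
○○○○○●○○
○○○●●○○○
○○○○○○○○
○○○○○○○○
t=25: ○○●●○○○○
○○○●●○○○
○○v●○●○○
○○○○○●○○
○○○●●○○○
○○○○○○○○
○○○○○○○○
t=26: ○○●●○○○○
○○○●●○○○
○<●●○●○○
○○○○○●○○
○○○●●○○○
○○○○○○○○
○○○○○○○○
t=27: ○○●●○○○○
○^○●●○○○
○●●●○●○○
○○○○○●○○
○○○●●○○○
○○○○○○○○
○○○○○○○○
t=28: ○○●●○○○○
○●>●●○○○
○●●●○●○○
○○○○○●○○
○○○●●○○○
○○○○○○○○
○○○○○○○○
t=29: ○○●●○○○○
○●●●●○○○
○●v●○●○○
○○○○○●○○
○○○●●○○○
○○○○○○○○
○○○○○○○○
t=30: ○○●●○○○○
○●●●●○○○
○●○>○●○○
○○○○○●○○
○○○●●○○○
○○○○○○○○
○○○○○○○○
t=31: ○○●●○○○○
○●●^●○○○
○●○○○●○○
○○○○○●○○
○○○●●○○○
○○○○○○○○
○○○○○○○○

1,3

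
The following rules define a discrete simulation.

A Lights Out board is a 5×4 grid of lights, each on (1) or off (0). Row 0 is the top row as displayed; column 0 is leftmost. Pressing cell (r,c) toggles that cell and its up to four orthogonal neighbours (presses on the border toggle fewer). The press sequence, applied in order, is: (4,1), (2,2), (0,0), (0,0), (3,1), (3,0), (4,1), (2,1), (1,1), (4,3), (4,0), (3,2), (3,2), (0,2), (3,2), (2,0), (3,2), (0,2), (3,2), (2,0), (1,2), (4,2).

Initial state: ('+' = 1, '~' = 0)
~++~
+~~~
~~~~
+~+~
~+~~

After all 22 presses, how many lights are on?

step 0: ~++~
+~~~
~~~~
+~+~
~+~~
step 1: ~++~
+~~~
~~~~
+++~
+~+~
step 2: ~++~
+~+~
~+++
++~~
+~+~
step 3: +~+~
~~+~
~+++
++~~
+~+~
step 4: ~++~
+~+~
~+++
++~~
+~+~
step 5: ~++~
+~+~
~~++
~~+~
+++~
step 6: ~++~
+~+~
+~++
+++~
~++~
step 7: ~++~
+~+~
+~++
+~+~
+~~~
step 8: ~++~
+++~
~+~+
+++~
+~~~
step 9: ~~+~
~~~~
~~~+
+++~
+~~~
step 10: ~~+~
~~~~
~~~+
++++
+~++
step 11: ~~+~
~~~~
~~~+
~+++
~+++
step 12: ~~+~
~~~~
~~++
~~~~
~+~+
step 13: ~~+~
~~~~
~~~+
~+++
~+++
step 14: ~+~+
~~+~
~~~+
~+++
~+++
step 15: ~+~+
~~+~
~~++
~~~~
~+~+
step 16: ~+~+
+~+~
++++
+~~~
~+~+
step 17: ~+~+
+~+~
++~+
++++
~+++
step 18: ~~+~
+~~~
++~+
++++
~+++
step 19: ~~+~
+~~~
++++
+~~~
~+~+
step 20: ~~+~
~~~~
~~++
~~~~
~+~+
step 21: ~~~~
~+++
~~~+
~~~~
~+~+
step 22: ~~~~
~+++
~~~+
~~+~
~~+~

6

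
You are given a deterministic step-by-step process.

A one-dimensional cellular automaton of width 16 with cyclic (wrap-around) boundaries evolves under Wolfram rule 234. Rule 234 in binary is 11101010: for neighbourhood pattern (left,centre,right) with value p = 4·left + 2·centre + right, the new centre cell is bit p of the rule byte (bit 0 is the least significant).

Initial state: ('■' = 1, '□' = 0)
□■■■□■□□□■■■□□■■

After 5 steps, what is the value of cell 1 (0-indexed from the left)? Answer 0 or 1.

1

t=0: □■■■□■□□□■■■□□■■
t=1: ■■■■■□□□■■■■□■■■
t=2: ■■■■■□□■■■■■■■■■
t=3: ■■■■■□■■■■■■■■■■
t=4: ■■■■■■■■■■■■■■■■
t=5: ■■■■■■■■■■■■■■■■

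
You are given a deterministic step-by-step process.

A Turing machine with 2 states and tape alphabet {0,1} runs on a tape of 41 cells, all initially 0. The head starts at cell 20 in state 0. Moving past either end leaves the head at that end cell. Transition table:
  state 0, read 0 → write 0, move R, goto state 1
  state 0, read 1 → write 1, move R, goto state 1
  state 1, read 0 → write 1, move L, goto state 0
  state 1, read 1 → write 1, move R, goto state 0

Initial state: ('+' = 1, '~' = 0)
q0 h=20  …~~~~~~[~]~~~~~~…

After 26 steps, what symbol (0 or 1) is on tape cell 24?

gen 0: q0 h=20  …~~~~~~[~]~~~~~~…
gen 1: q1 h=21  …~~~~~~[~]~~~~~~…
gen 2: q0 h=20  …~~~~~~[~]+~~~~~…
gen 3: q1 h=21  …~~~~~~[+]~~~~~~…
gen 4: q0 h=22  …~~~~~+[~]~~~~~~…
gen 5: q1 h=23  …~~~~+~[~]~~~~~~…
gen 6: q0 h=22  …~~~~~+[~]+~~~~~…
gen 7: q1 h=23  …~~~~+~[+]~~~~~~…
gen 8: q0 h=24  …~~~+~+[~]~~~~~~…
gen 9: q1 h=25  …~~+~+~[~]~~~~~~…
gen 10: q0 h=24  …~~~+~+[~]+~~~~~…
gen 11: q1 h=25  …~~+~+~[+]~~~~~~…
gen 12: q0 h=26  …~+~+~+[~]~~~~~~…
gen 13: q1 h=27  …+~+~+~[~]~~~~~~…
gen 14: q0 h=26  …~+~+~+[~]+~~~~~…
gen 15: q1 h=27  …+~+~+~[+]~~~~~~…
gen 16: q0 h=28  …~+~+~+[~]~~~~~~…
gen 17: q1 h=29  …+~+~+~[~]~~~~~~…
gen 18: q0 h=28  …~+~+~+[~]+~~~~~…
gen 19: q1 h=29  …+~+~+~[+]~~~~~~…
gen 20: q0 h=30  …~+~+~+[~]~~~~~~…
gen 21: q1 h=31  …+~+~+~[~]~~~~~~…
gen 22: q0 h=30  …~+~+~+[~]+~~~~~…
gen 23: q1 h=31  …+~+~+~[+]~~~~~~…
gen 24: q0 h=32  …~+~+~+[~]~~~~~~…
gen 25: q1 h=33  …+~+~+~[~]~~~~~~…
gen 26: q0 h=32  …~+~+~+[~]+~~~~~…

0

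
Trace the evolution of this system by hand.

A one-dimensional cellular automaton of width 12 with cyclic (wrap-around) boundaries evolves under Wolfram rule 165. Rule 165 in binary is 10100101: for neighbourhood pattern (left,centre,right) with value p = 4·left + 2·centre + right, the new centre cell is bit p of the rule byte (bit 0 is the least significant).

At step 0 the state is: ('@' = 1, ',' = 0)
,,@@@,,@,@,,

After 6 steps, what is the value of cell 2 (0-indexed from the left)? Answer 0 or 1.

[0] ,,@@@,,@,@,,
[1] @,,@,,,@@@,@
[2] ,,,@,@,,@,@,
[3] @@,@@@,,@@@,
[4] ,,@,@,,,,@,@
[5] ,,@@@,@@,@@@
[6] ,,,@,@,,@,@,

0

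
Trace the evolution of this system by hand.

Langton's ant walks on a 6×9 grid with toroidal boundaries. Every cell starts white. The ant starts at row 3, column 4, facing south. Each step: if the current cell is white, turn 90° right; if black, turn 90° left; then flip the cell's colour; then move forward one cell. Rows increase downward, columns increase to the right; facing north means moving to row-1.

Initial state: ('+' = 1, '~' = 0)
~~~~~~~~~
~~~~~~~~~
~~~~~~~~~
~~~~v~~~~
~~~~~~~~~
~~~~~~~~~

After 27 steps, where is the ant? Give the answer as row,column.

0,6

gen 0: ~~~~~~~~~
~~~~~~~~~
~~~~~~~~~
~~~~v~~~~
~~~~~~~~~
~~~~~~~~~
gen 1: ~~~~~~~~~
~~~~~~~~~
~~~~~~~~~
~~~<+~~~~
~~~~~~~~~
~~~~~~~~~
gen 2: ~~~~~~~~~
~~~~~~~~~
~~~^~~~~~
~~~++~~~~
~~~~~~~~~
~~~~~~~~~
gen 3: ~~~~~~~~~
~~~~~~~~~
~~~+>~~~~
~~~++~~~~
~~~~~~~~~
~~~~~~~~~
gen 4: ~~~~~~~~~
~~~~~~~~~
~~~++~~~~
~~~+v~~~~
~~~~~~~~~
~~~~~~~~~
gen 5: ~~~~~~~~~
~~~~~~~~~
~~~++~~~~
~~~+~>~~~
~~~~~~~~~
~~~~~~~~~
gen 6: ~~~~~~~~~
~~~~~~~~~
~~~++~~~~
~~~+~+~~~
~~~~~v~~~
~~~~~~~~~
gen 7: ~~~~~~~~~
~~~~~~~~~
~~~++~~~~
~~~+~+~~~
~~~~<+~~~
~~~~~~~~~
gen 8: ~~~~~~~~~
~~~~~~~~~
~~~++~~~~
~~~+^+~~~
~~~~++~~~
~~~~~~~~~
gen 9: ~~~~~~~~~
~~~~~~~~~
~~~++~~~~
~~~++>~~~
~~~~++~~~
~~~~~~~~~
gen 10: ~~~~~~~~~
~~~~~~~~~
~~~++^~~~
~~~++~~~~
~~~~++~~~
~~~~~~~~~
gen 11: ~~~~~~~~~
~~~~~~~~~
~~~+++>~~
~~~++~~~~
~~~~++~~~
~~~~~~~~~
gen 12: ~~~~~~~~~
~~~~~~~~~
~~~++++~~
~~~++~v~~
~~~~++~~~
~~~~~~~~~
gen 13: ~~~~~~~~~
~~~~~~~~~
~~~++++~~
~~~++<+~~
~~~~++~~~
~~~~~~~~~
gen 14: ~~~~~~~~~
~~~~~~~~~
~~~++^+~~
~~~++++~~
~~~~++~~~
~~~~~~~~~
gen 15: ~~~~~~~~~
~~~~~~~~~
~~~+<~+~~
~~~++++~~
~~~~++~~~
~~~~~~~~~
gen 16: ~~~~~~~~~
~~~~~~~~~
~~~+~~+~~
~~~+v++~~
~~~~++~~~
~~~~~~~~~
gen 17: ~~~~~~~~~
~~~~~~~~~
~~~+~~+~~
~~~+~>+~~
~~~~++~~~
~~~~~~~~~
gen 18: ~~~~~~~~~
~~~~~~~~~
~~~+~^+~~
~~~+~~+~~
~~~~++~~~
~~~~~~~~~
gen 19: ~~~~~~~~~
~~~~~~~~~
~~~+~+>~~
~~~+~~+~~
~~~~++~~~
~~~~~~~~~
gen 20: ~~~~~~~~~
~~~~~~^~~
~~~+~+~~~
~~~+~~+~~
~~~~++~~~
~~~~~~~~~
gen 21: ~~~~~~~~~
~~~~~~+>~
~~~+~+~~~
~~~+~~+~~
~~~~++~~~
~~~~~~~~~
gen 22: ~~~~~~~~~
~~~~~~++~
~~~+~+~v~
~~~+~~+~~
~~~~++~~~
~~~~~~~~~
gen 23: ~~~~~~~~~
~~~~~~++~
~~~+~+<+~
~~~+~~+~~
~~~~++~~~
~~~~~~~~~
gen 24: ~~~~~~~~~
~~~~~~^+~
~~~+~+++~
~~~+~~+~~
~~~~++~~~
~~~~~~~~~
gen 25: ~~~~~~~~~
~~~~~<~+~
~~~+~+++~
~~~+~~+~~
~~~~++~~~
~~~~~~~~~
gen 26: ~~~~~^~~~
~~~~~+~+~
~~~+~+++~
~~~+~~+~~
~~~~++~~~
~~~~~~~~~
gen 27: ~~~~~+>~~
~~~~~+~+~
~~~+~+++~
~~~+~~+~~
~~~~++~~~
~~~~~~~~~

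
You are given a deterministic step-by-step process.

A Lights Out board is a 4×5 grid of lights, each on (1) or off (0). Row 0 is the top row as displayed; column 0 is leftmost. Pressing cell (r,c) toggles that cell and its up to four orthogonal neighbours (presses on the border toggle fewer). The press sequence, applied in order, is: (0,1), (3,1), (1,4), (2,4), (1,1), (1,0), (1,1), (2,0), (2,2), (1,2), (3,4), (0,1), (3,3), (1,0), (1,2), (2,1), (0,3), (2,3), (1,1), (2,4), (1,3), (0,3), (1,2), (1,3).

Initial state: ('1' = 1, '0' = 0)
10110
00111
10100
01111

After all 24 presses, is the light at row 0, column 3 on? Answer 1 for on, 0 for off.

1

t=0: 10110
00111
10100
01111
t=1: 01010
01111
10100
01111
t=2: 01010
01111
11100
10011
t=3: 01011
01100
11101
10011
t=4: 01011
01101
11110
10010
t=5: 00011
10001
10110
10010
t=6: 10011
01001
00110
10010
t=7: 11011
10101
01110
10010
t=8: 11011
00101
10110
00010
t=9: 11011
00001
11000
00110
t=10: 11111
01111
11100
00110
t=11: 11111
01111
11101
00101
t=12: 00011
00111
11101
00101
t=13: 00011
00111
11111
00010
t=14: 10011
11111
01111
00010
t=15: 10111
10001
01011
00010
t=16: 10111
11001
10111
01010
t=17: 10000
11011
10111
01010
t=18: 10000
11001
10000
01000
t=19: 11000
00101
11000
01000
t=20: 11000
00100
11011
01001
t=21: 11010
00011
11001
01001
t=22: 11101
00001
11001
01001
t=23: 11001
01111
11101
01001
t=24: 11011
01000
11111
01001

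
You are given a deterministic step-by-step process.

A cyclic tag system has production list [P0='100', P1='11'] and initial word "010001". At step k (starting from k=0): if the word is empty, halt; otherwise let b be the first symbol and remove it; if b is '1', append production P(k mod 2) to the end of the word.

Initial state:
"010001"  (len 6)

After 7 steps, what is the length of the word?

0) "010001"  (len 6)
1) "10001"  (len 5)
2) "000111"  (len 6)
3) "00111"  (len 5)
4) "0111"  (len 4)
5) "111"  (len 3)
6) "1111"  (len 4)
7) "111100"  (len 6)

6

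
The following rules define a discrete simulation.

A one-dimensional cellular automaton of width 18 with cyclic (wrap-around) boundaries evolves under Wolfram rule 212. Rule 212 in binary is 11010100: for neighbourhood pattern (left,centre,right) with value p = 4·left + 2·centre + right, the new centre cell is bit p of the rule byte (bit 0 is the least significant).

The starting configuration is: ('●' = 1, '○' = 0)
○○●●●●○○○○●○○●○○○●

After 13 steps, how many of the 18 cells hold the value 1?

t=0: ○○●●●●○○○○●○○●○○○●
t=1: ●○○●●●●○○○●●○●●○○●
t=2: ●●○○●●●●○○○●○○●●○○
t=3: ○●●○○●●●●○○●●○○●●○
t=4: ○○●●○○●●●●○○●●○○●●
t=5: ●○○●●○○●●●●○○●●○○●
t=6: ●●○○●●○○●●●●○○●●○○
t=7: ○●●○○●●○○●●●●○○●●○
t=8: ○○●●○○●●○○●●●●○○●●
t=9: ●○○●●○○●●○○●●●●○○●
t=10: ●●○○●●○○●●○○●●●●○○
t=11: ○●●○○●●○○●●○○●●●●○
t=12: ○○●●○○●●○○●●○○●●●●
t=13: ●○○●●○○●●○○●●○○●●●

10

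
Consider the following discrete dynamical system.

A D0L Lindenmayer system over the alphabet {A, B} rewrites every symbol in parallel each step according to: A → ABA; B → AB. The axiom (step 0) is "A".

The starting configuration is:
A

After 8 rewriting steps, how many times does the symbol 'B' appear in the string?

0) A
1) ABA
2) ABAABABA
3) ABAABABAABAABABAABABA
4) ABAABABAABAABABAABABAABAABABAABAABABAABABAABAABABAABABA
5) ABAABABAABAABABAABABAABAABABAABAABABAABABAABAABABAABABAABA…AABABAABABAABAABABAABABAABAABABAABAABABAABABAABAABABAABABA  (len 144)
6) ABAABABAABAABABAABABAABAABABAABAABABAABABAABAABABAABABAABA…AABABAABABAABAABABAABABAABAABABAABAABABAABABAABAABABAABABA  (len 377)
7) ABAABABAABAABABAABABAABAABABAABAABABAABABAABAABABAABABAABA…AABABAABABAABAABABAABABAABAABABAABAABABAABABAABAABABAABABA  (len 987)
8) ABAABABAABAABABAABABAABAABABAABAABABAABABAABAABABAABABAABA…AABABAABABAABAABABAABABAABAABABAABAABABAABABAABAABABAABABA  (len 2584)

987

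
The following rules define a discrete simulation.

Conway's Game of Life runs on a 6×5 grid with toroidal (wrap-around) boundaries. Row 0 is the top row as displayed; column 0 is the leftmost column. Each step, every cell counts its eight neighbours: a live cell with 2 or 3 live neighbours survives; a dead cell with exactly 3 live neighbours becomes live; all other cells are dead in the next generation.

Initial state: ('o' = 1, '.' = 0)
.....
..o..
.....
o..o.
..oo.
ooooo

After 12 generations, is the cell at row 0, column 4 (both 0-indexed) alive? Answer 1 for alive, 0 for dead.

t=0: .....
..o..
.....
o..o.
..oo.
ooooo
t=1: o...o
.....
.....
..ooo
.....
oo..o
t=2: .o..o
.....
...o.
...o.
.oo..
.o..o
t=3: .....
.....
.....
...o.
oooo.
.o.o.
t=4: .....
.....
.....
.o.oo
oo.o.
oo.oo
t=5: o...o
.....
.....
.o.oo
.....
.o.o.
t=6: o...o
.....
.....
.....
o..oo
o...o
t=7: o...o
.....
.....
....o
o..o.
.o...
t=8: o....
.....
.....
....o
o...o
.o...
t=9: .....
.....
.....
o...o
o...o
.o..o
t=10: .....
.....
.....
o...o
.o.o.
....o
t=11: .....
.....
.....
o...o
...o.
.....
t=12: .....
.....
.....
....o
....o
.....

0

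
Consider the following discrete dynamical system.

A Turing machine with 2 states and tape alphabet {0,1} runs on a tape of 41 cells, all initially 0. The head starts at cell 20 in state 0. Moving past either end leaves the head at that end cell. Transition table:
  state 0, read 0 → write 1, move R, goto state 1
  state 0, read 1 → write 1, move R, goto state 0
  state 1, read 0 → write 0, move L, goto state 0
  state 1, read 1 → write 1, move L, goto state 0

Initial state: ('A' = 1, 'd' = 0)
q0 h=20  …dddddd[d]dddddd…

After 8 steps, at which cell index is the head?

step 0: q0 h=20  …dddddd[d]dddddd…
step 1: q1 h=21  …dddddA[d]dddddd…
step 2: q0 h=20  …dddddd[A]dddddd…
step 3: q0 h=21  …dddddA[d]dddddd…
step 4: q1 h=22  …ddddAA[d]dddddd…
step 5: q0 h=21  …dddddA[A]dddddd…
step 6: q0 h=22  …ddddAA[d]dddddd…
step 7: q1 h=23  …dddAAA[d]dddddd…
step 8: q0 h=22  …ddddAA[A]dddddd…

22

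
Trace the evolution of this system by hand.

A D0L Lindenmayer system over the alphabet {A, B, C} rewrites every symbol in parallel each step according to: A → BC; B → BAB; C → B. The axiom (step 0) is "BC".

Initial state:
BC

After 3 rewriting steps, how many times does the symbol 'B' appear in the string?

18

k=0  BC
k=1  BABB
k=2  BABBCBABBAB
k=3  BABBCBABBABBBABBCBABBABBCBAB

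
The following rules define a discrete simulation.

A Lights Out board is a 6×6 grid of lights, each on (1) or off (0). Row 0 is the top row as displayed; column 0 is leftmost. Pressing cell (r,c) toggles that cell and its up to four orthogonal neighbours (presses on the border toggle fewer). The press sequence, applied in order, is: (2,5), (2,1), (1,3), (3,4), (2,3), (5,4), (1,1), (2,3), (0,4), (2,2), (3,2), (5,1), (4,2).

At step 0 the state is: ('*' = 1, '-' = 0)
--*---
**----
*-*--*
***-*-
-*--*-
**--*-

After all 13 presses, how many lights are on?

16

[0] --*---
**----
*-*--*
***-*-
-*--*-
**--*-
[1] --*---
**---*
*-*-*-
***-**
-*--*-
**--*-
[2] --*---
*----*
-*--*-
*-*-**
-*--*-
**--*-
[3] --**--
*-****
-*-**-
*-*-**
-*--*-
**--*-
[4] --**--
*-****
-*-*--
*-**--
-*----
**--*-
[5] --**--
*-*-**
-**-*-
*-*---
-*----
**--*-
[6] --**--
*-*-**
-**-*-
*-*---
-*--*-
**-*-*
[7] -***--
-*--**
--*-*-
*-*---
-*--*-
**-*-*
[8] -***--
-*-***
---*--
*-**--
-*--*-
**-*-*
[9] -**-**
-*-*-*
---*--
*-**--
-*--*-
**-*-*
[10] -**-**
-***-*
-**---
*--*--
-*--*-
**-*-*
[11] -**-**
-***-*
-*----
***---
-**-*-
**-*-*
[12] -**-**
-***-*
-*----
***---
--*-*-
--**-*
[13] -**-**
-***-*
-*----
**----
-*-**-
---*-*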